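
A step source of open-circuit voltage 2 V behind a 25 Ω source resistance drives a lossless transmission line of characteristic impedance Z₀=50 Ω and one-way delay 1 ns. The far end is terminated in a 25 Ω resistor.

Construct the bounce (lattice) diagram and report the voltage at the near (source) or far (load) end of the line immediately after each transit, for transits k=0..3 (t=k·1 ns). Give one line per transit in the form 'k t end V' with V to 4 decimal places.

0 0 source 1.3333
1 1 load 0.8889
2 2 source 1.0370
3 3 load 0.9877

Γ_L=-0.333333, Γ_S=-0.333333; launch V₁=2·50/75=1.333333
k=0 src: V=1.3333
k=1 load: inc=1.333333, refl=1.333333·-0.333333=-0.4444; V=0.000000+1.333333+-0.444444=0.8889
k=2 src: inc=-0.444444, refl=-0.444444·-0.333333=0.1481; V=1.333333+-0.444444+0.148148=1.0370
k=3 load: inc=0.148148, refl=0.148148·-0.333333=-0.0494; V=0.888889+0.148148+-0.049383=0.9877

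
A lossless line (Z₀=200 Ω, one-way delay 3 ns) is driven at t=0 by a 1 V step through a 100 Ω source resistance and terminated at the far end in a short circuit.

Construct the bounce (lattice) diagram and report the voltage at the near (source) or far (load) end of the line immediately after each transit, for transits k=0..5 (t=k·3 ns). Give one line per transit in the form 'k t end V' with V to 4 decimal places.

0 0 source 0.6667
1 3 load 0.0000
2 6 source 0.2222
3 9 load 0.0000
4 12 source 0.0741
5 15 load 0.0000

Γ_L=-1.000000, Γ_S=-0.333333; launch V₁=1·200/300=0.666667
k=0 src: V=0.6667
k=1 load: inc=0.666667, refl=0.666667·-1.000000=-0.6667; V=0.000000+0.666667+-0.666667=0.0000
k=2 src: inc=-0.666667, refl=-0.666667·-0.333333=0.2222; V=0.666667+-0.666667+0.222222=0.2222
k=3 load: inc=0.222222, refl=0.222222·-1.000000=-0.2222; V=0.000000+0.222222+-0.222222=0.0000
k=4 src: inc=-0.222222, refl=-0.222222·-0.333333=0.0741; V=0.222222+-0.222222+0.074074=0.0741
k=5 load: inc=0.074074, refl=0.074074·-1.000000=-0.0741; V=0.000000+0.074074+-0.074074=0.0000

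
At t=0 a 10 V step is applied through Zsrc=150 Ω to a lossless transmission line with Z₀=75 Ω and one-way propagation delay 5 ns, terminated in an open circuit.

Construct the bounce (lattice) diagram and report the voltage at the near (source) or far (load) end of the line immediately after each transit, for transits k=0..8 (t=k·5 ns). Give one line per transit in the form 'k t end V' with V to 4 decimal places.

0 0 source 3.3333
1 5 load 6.6667
2 10 source 7.7778
3 15 load 8.8889
4 20 source 9.2593
5 25 load 9.6296
6 30 source 9.7531
7 35 load 9.8765
8 40 source 9.9177

Γ_L=1.000000, Γ_S=0.333333; launch V₁=10·75/225=3.333333
k=0 src: V=3.3333
k=1 load: inc=3.333333, refl=3.333333·1.000000=3.3333; V=0.000000+3.333333+3.333333=6.6667
k=2 src: inc=3.333333, refl=3.333333·0.333333=1.1111; V=3.333333+3.333333+1.111111=7.7778
k=3 load: inc=1.111111, refl=1.111111·1.000000=1.1111; V=6.666667+1.111111+1.111111=8.8889
k=4 src: inc=1.111111, refl=1.111111·0.333333=0.3704; V=7.777778+1.111111+0.370370=9.2593
k=5 load: inc=0.370370, refl=0.370370·1.000000=0.3704; V=8.888889+0.370370+0.370370=9.6296
k=6 src: inc=0.370370, refl=0.370370·0.333333=0.1235; V=9.259259+0.370370+0.123457=9.7531
k=7 load: inc=0.123457, refl=0.123457·1.000000=0.1235; V=9.629630+0.123457+0.123457=9.8765
k=8 src: inc=0.123457, refl=0.123457·0.333333=0.0412; V=9.753086+0.123457+0.041152=9.9177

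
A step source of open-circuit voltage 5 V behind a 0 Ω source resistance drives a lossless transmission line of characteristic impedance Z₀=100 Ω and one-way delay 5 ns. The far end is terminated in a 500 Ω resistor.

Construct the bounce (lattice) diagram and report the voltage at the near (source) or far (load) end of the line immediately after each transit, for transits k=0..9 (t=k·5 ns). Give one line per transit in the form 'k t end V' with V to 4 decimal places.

Γ_L=0.666667, Γ_S=-1.000000; launch V₁=5·100/100=5.000000
k=0 src: V=5.0000
k=1 load: inc=5.000000, refl=5.000000·0.666667=3.3333; V=0.000000+5.000000+3.333333=8.3333
k=2 src: inc=3.333333, refl=3.333333·-1.000000=-3.3333; V=5.000000+3.333333+-3.333333=5.0000
k=3 load: inc=-3.333333, refl=-3.333333·0.666667=-2.2222; V=8.333333+-3.333333+-2.222222=2.7778
k=4 src: inc=-2.222222, refl=-2.222222·-1.000000=2.2222; V=5.000000+-2.222222+2.222222=5.0000
k=5 load: inc=2.222222, refl=2.222222·0.666667=1.4815; V=2.777778+2.222222+1.481481=6.4815
k=6 src: inc=1.481481, refl=1.481481·-1.000000=-1.4815; V=5.000000+1.481481+-1.481481=5.0000
k=7 load: inc=-1.481481, refl=-1.481481·0.666667=-0.9877; V=6.481481+-1.481481+-0.987654=4.0123
k=8 src: inc=-0.987654, refl=-0.987654·-1.000000=0.9877; V=5.000000+-0.987654+0.987654=5.0000
k=9 load: inc=0.987654, refl=0.987654·0.666667=0.6584; V=4.012346+0.987654+0.658436=5.6584

0 0 source 5.0000
1 5 load 8.3333
2 10 source 5.0000
3 15 load 2.7778
4 20 source 5.0000
5 25 load 6.4815
6 30 source 5.0000
7 35 load 4.0123
8 40 source 5.0000
9 45 load 5.6584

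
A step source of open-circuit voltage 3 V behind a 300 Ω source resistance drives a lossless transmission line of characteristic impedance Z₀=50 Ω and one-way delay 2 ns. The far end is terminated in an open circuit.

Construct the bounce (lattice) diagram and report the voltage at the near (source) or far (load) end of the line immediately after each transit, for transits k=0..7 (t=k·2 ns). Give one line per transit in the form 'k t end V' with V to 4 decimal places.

Γ_L=1.000000, Γ_S=0.714286; launch V₁=3·50/350=0.428571
k=0 src: V=0.4286
k=1 load: inc=0.428571, refl=0.428571·1.000000=0.4286; V=0.000000+0.428571+0.428571=0.8571
k=2 src: inc=0.428571, refl=0.428571·0.714286=0.3061; V=0.428571+0.428571+0.306122=1.1633
k=3 load: inc=0.306122, refl=0.306122·1.000000=0.3061; V=0.857143+0.306122+0.306122=1.4694
k=4 src: inc=0.306122, refl=0.306122·0.714286=0.2187; V=1.163265+0.306122+0.218659=1.6880
k=5 load: inc=0.218659, refl=0.218659·1.000000=0.2187; V=1.469388+0.218659+0.218659=1.9067
k=6 src: inc=0.218659, refl=0.218659·0.714286=0.1562; V=1.688047+0.218659+0.156185=2.0629
k=7 load: inc=0.156185, refl=0.156185·1.000000=0.1562; V=1.906706+0.156185+0.156185=2.2191

0 0 source 0.4286
1 2 load 0.8571
2 4 source 1.1633
3 6 load 1.4694
4 8 source 1.6880
5 10 load 1.9067
6 12 source 2.0629
7 14 load 2.2191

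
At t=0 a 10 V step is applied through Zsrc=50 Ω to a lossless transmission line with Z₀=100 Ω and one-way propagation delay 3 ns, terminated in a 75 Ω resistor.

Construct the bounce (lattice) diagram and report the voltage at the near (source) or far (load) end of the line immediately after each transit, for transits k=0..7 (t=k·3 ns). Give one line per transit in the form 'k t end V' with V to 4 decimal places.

Γ_L=-0.142857, Γ_S=-0.333333; launch V₁=10·100/150=6.666667
k=0 src: V=6.6667
k=1 load: inc=6.666667, refl=6.666667·-0.142857=-0.9524; V=0.000000+6.666667+-0.952381=5.7143
k=2 src: inc=-0.952381, refl=-0.952381·-0.333333=0.3175; V=6.666667+-0.952381+0.317460=6.0317
k=3 load: inc=0.317460, refl=0.317460·-0.142857=-0.0454; V=5.714286+0.317460+-0.045351=5.9864
k=4 src: inc=-0.045351, refl=-0.045351·-0.333333=0.0151; V=6.031746+-0.045351+0.015117=6.0015
k=5 load: inc=0.015117, refl=0.015117·-0.142857=-0.0022; V=5.986395+0.015117+-0.002160=5.9994
k=6 src: inc=-0.002160, refl=-0.002160·-0.333333=0.0007; V=6.001512+-0.002160+0.000720=6.0001
k=7 load: inc=0.000720, refl=0.000720·-0.142857=-0.0001; V=5.999352+0.000720+-0.000103=6.0000

0 0 source 6.6667
1 3 load 5.7143
2 6 source 6.0317
3 9 load 5.9864
4 12 source 6.0015
5 15 load 5.9994
6 18 source 6.0001
7 21 load 6.0000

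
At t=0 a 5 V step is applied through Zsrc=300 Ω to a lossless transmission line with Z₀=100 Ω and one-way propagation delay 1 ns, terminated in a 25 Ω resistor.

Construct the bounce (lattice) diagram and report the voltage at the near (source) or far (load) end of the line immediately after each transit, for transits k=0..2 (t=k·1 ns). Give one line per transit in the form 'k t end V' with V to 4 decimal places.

0 0 source 1.2500
1 1 load 0.5000
2 2 source 0.1250

Γ_L=-0.600000, Γ_S=0.500000; launch V₁=5·100/400=1.250000
k=0 src: V=1.2500
k=1 load: inc=1.250000, refl=1.250000·-0.600000=-0.7500; V=0.000000+1.250000+-0.750000=0.5000
k=2 src: inc=-0.750000, refl=-0.750000·0.500000=-0.3750; V=1.250000+-0.750000+-0.375000=0.1250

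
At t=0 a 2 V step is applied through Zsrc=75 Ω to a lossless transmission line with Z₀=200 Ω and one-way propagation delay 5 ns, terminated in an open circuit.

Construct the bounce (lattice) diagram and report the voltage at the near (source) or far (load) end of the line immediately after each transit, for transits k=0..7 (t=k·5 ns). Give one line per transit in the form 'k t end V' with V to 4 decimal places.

Γ_L=1.000000, Γ_S=-0.454545; launch V₁=2·200/275=1.454545
k=0 src: V=1.4545
k=1 load: inc=1.454545, refl=1.454545·1.000000=1.4545; V=0.000000+1.454545+1.454545=2.9091
k=2 src: inc=1.454545, refl=1.454545·-0.454545=-0.6612; V=1.454545+1.454545+-0.661157=2.2479
k=3 load: inc=-0.661157, refl=-0.661157·1.000000=-0.6612; V=2.909091+-0.661157+-0.661157=1.5868
k=4 src: inc=-0.661157, refl=-0.661157·-0.454545=0.3005; V=2.247934+-0.661157+0.300526=1.8873
k=5 load: inc=0.300526, refl=0.300526·1.000000=0.3005; V=1.586777+0.300526+0.300526=2.1878
k=6 src: inc=0.300526, refl=0.300526·-0.454545=-0.1366; V=1.887303+0.300526+-0.136603=2.0512
k=7 load: inc=-0.136603, refl=-0.136603·1.000000=-0.1366; V=2.187829+-0.136603+-0.136603=1.9146

0 0 source 1.4545
1 5 load 2.9091
2 10 source 2.2479
3 15 load 1.5868
4 20 source 1.8873
5 25 load 2.1878
6 30 source 2.0512
7 35 load 1.9146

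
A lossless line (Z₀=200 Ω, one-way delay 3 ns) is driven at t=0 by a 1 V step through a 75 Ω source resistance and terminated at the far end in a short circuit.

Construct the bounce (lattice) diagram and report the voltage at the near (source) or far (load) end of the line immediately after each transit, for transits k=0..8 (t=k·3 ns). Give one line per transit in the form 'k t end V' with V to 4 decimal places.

Γ_L=-1.000000, Γ_S=-0.454545; launch V₁=1·200/275=0.727273
k=0 src: V=0.7273
k=1 load: inc=0.727273, refl=0.727273·-1.000000=-0.7273; V=0.000000+0.727273+-0.727273=0.0000
k=2 src: inc=-0.727273, refl=-0.727273·-0.454545=0.3306; V=0.727273+-0.727273+0.330579=0.3306
k=3 load: inc=0.330579, refl=0.330579·-1.000000=-0.3306; V=0.000000+0.330579+-0.330579=0.0000
k=4 src: inc=-0.330579, refl=-0.330579·-0.454545=0.1503; V=0.330579+-0.330579+0.150263=0.1503
k=5 load: inc=0.150263, refl=0.150263·-1.000000=-0.1503; V=0.000000+0.150263+-0.150263=0.0000
k=6 src: inc=-0.150263, refl=-0.150263·-0.454545=0.0683; V=0.150263+-0.150263+0.068301=0.0683
k=7 load: inc=0.068301, refl=0.068301·-1.000000=-0.0683; V=0.000000+0.068301+-0.068301=0.0000
k=8 src: inc=-0.068301, refl=-0.068301·-0.454545=0.0310; V=0.068301+-0.068301+0.031046=0.0310

0 0 source 0.7273
1 3 load 0.0000
2 6 source 0.3306
3 9 load 0.0000
4 12 source 0.1503
5 15 load 0.0000
6 18 source 0.0683
7 21 load 0.0000
8 24 source 0.0310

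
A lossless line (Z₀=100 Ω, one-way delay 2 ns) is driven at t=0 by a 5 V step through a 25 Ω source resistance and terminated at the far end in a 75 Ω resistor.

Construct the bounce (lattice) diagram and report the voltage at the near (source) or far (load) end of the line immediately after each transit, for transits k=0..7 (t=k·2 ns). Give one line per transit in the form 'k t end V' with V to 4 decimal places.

Γ_L=-0.142857, Γ_S=-0.600000; launch V₁=5·100/125=4.000000
k=0 src: V=4.0000
k=1 load: inc=4.000000, refl=4.000000·-0.142857=-0.5714; V=0.000000+4.000000+-0.571429=3.4286
k=2 src: inc=-0.571429, refl=-0.571429·-0.600000=0.3429; V=4.000000+-0.571429+0.342857=3.7714
k=3 load: inc=0.342857, refl=0.342857·-0.142857=-0.0490; V=3.428571+0.342857+-0.048980=3.7224
k=4 src: inc=-0.048980, refl=-0.048980·-0.600000=0.0294; V=3.771429+-0.048980+0.029388=3.7518
k=5 load: inc=0.029388, refl=0.029388·-0.142857=-0.0042; V=3.722449+0.029388+-0.004198=3.7476
k=6 src: inc=-0.004198, refl=-0.004198·-0.600000=0.0025; V=3.751837+-0.004198+0.002519=3.7502
k=7 load: inc=0.002519, refl=0.002519·-0.142857=-0.0004; V=3.747638+0.002519+-0.000360=3.7498

0 0 source 4.0000
1 2 load 3.4286
2 4 source 3.7714
3 6 load 3.7224
4 8 source 3.7518
5 10 load 3.7476
6 12 source 3.7502
7 14 load 3.7498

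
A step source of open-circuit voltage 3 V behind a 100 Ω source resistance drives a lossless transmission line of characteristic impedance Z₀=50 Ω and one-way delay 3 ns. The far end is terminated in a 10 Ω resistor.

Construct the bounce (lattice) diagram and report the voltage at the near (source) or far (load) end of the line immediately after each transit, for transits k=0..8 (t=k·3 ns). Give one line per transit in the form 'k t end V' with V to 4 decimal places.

0 0 source 1.0000
1 3 load 0.3333
2 6 source 0.1111
3 9 load 0.2593
4 12 source 0.3086
5 15 load 0.2757
6 18 source 0.2647
7 21 load 0.2721
8 24 source 0.2745

Γ_L=-0.666667, Γ_S=0.333333; launch V₁=3·50/150=1.000000
k=0 src: V=1.0000
k=1 load: inc=1.000000, refl=1.000000·-0.666667=-0.6667; V=0.000000+1.000000+-0.666667=0.3333
k=2 src: inc=-0.666667, refl=-0.666667·0.333333=-0.2222; V=1.000000+-0.666667+-0.222222=0.1111
k=3 load: inc=-0.222222, refl=-0.222222·-0.666667=0.1481; V=0.333333+-0.222222+0.148148=0.2593
k=4 src: inc=0.148148, refl=0.148148·0.333333=0.0494; V=0.111111+0.148148+0.049383=0.3086
k=5 load: inc=0.049383, refl=0.049383·-0.666667=-0.0329; V=0.259259+0.049383+-0.032922=0.2757
k=6 src: inc=-0.032922, refl=-0.032922·0.333333=-0.0110; V=0.308642+-0.032922+-0.010974=0.2647
k=7 load: inc=-0.010974, refl=-0.010974·-0.666667=0.0073; V=0.275720+-0.010974+0.007316=0.2721
k=8 src: inc=0.007316, refl=0.007316·0.333333=0.0024; V=0.264746+0.007316+0.002439=0.2745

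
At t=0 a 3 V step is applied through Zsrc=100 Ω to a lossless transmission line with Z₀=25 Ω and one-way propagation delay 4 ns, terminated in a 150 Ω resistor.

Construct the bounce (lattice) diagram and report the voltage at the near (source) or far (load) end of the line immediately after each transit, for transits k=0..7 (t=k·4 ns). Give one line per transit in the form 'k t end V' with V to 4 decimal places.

Γ_L=0.714286, Γ_S=0.600000; launch V₁=3·25/125=0.600000
k=0 src: V=0.6000
k=1 load: inc=0.600000, refl=0.600000·0.714286=0.4286; V=0.000000+0.600000+0.428571=1.0286
k=2 src: inc=0.428571, refl=0.428571·0.600000=0.2571; V=0.600000+0.428571+0.257143=1.2857
k=3 load: inc=0.257143, refl=0.257143·0.714286=0.1837; V=1.028571+0.257143+0.183673=1.4694
k=4 src: inc=0.183673, refl=0.183673·0.600000=0.1102; V=1.285714+0.183673+0.110204=1.5796
k=5 load: inc=0.110204, refl=0.110204·0.714286=0.0787; V=1.469388+0.110204+0.078717=1.6583
k=6 src: inc=0.078717, refl=0.078717·0.600000=0.0472; V=1.579592+0.078717+0.047230=1.7055
k=7 load: inc=0.047230, refl=0.047230·0.714286=0.0337; V=1.658309+0.047230+0.033736=1.7393

0 0 source 0.6000
1 4 load 1.0286
2 8 source 1.2857
3 12 load 1.4694
4 16 source 1.5796
5 20 load 1.6583
6 24 source 1.7055
7 28 load 1.7393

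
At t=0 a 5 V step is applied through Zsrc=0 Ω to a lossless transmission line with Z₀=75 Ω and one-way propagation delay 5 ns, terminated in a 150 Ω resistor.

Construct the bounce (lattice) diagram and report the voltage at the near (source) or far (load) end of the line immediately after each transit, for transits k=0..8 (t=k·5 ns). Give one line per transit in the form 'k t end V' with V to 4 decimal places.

Γ_L=0.333333, Γ_S=-1.000000; launch V₁=5·75/75=5.000000
k=0 src: V=5.0000
k=1 load: inc=5.000000, refl=5.000000·0.333333=1.6667; V=0.000000+5.000000+1.666667=6.6667
k=2 src: inc=1.666667, refl=1.666667·-1.000000=-1.6667; V=5.000000+1.666667+-1.666667=5.0000
k=3 load: inc=-1.666667, refl=-1.666667·0.333333=-0.5556; V=6.666667+-1.666667+-0.555556=4.4444
k=4 src: inc=-0.555556, refl=-0.555556·-1.000000=0.5556; V=5.000000+-0.555556+0.555556=5.0000
k=5 load: inc=0.555556, refl=0.555556·0.333333=0.1852; V=4.444444+0.555556+0.185185=5.1852
k=6 src: inc=0.185185, refl=0.185185·-1.000000=-0.1852; V=5.000000+0.185185+-0.185185=5.0000
k=7 load: inc=-0.185185, refl=-0.185185·0.333333=-0.0617; V=5.185185+-0.185185+-0.061728=4.9383
k=8 src: inc=-0.061728, refl=-0.061728·-1.000000=0.0617; V=5.000000+-0.061728+0.061728=5.0000

0 0 source 5.0000
1 5 load 6.6667
2 10 source 5.0000
3 15 load 4.4444
4 20 source 5.0000
5 25 load 5.1852
6 30 source 5.0000
7 35 load 4.9383
8 40 source 5.0000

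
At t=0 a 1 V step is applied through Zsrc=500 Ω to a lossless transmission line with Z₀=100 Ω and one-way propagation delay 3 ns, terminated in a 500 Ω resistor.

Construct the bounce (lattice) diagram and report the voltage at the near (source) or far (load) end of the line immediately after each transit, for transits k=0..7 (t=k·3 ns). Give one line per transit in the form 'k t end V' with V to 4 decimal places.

0 0 source 0.1667
1 3 load 0.2778
2 6 source 0.3519
3 9 load 0.4012
4 12 source 0.4342
5 15 load 0.4561
6 18 source 0.4707
7 21 load 0.4805

Γ_L=0.666667, Γ_S=0.666667; launch V₁=1·100/600=0.166667
k=0 src: V=0.1667
k=1 load: inc=0.166667, refl=0.166667·0.666667=0.1111; V=0.000000+0.166667+0.111111=0.2778
k=2 src: inc=0.111111, refl=0.111111·0.666667=0.0741; V=0.166667+0.111111+0.074074=0.3519
k=3 load: inc=0.074074, refl=0.074074·0.666667=0.0494; V=0.277778+0.074074+0.049383=0.4012
k=4 src: inc=0.049383, refl=0.049383·0.666667=0.0329; V=0.351852+0.049383+0.032922=0.4342
k=5 load: inc=0.032922, refl=0.032922·0.666667=0.0219; V=0.401235+0.032922+0.021948=0.4561
k=6 src: inc=0.021948, refl=0.021948·0.666667=0.0146; V=0.434156+0.021948+0.014632=0.4707
k=7 load: inc=0.014632, refl=0.014632·0.666667=0.0098; V=0.456104+0.014632+0.009755=0.4805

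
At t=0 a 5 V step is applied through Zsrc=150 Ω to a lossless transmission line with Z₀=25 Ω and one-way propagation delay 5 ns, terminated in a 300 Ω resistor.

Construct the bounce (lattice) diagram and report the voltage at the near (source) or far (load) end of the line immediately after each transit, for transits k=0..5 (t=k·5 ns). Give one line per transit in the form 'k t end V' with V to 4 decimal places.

Γ_L=0.846154, Γ_S=0.714286; launch V₁=5·25/175=0.714286
k=0 src: V=0.7143
k=1 load: inc=0.714286, refl=0.714286·0.846154=0.6044; V=0.000000+0.714286+0.604396=1.3187
k=2 src: inc=0.604396, refl=0.604396·0.714286=0.4317; V=0.714286+0.604396+0.431711=1.7504
k=3 load: inc=0.431711, refl=0.431711·0.846154=0.3653; V=1.318681+0.431711+0.365294=2.1157
k=4 src: inc=0.365294, refl=0.365294·0.714286=0.2609; V=1.750392+0.365294+0.260924=2.3766
k=5 load: inc=0.260924, refl=0.260924·0.846154=0.2208; V=2.115687+0.260924+0.220782=2.5974

0 0 source 0.7143
1 5 load 1.3187
2 10 source 1.7504
3 15 load 2.1157
4 20 source 2.3766
5 25 load 2.5974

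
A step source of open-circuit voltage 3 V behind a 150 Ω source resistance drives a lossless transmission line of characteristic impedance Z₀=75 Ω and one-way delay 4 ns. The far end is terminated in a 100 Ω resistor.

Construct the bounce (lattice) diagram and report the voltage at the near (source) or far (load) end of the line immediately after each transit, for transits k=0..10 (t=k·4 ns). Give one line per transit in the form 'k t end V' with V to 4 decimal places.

Γ_L=0.142857, Γ_S=0.333333; launch V₁=3·75/225=1.000000
k=0 src: V=1.0000
k=1 load: inc=1.000000, refl=1.000000·0.142857=0.1429; V=0.000000+1.000000+0.142857=1.1429
k=2 src: inc=0.142857, refl=0.142857·0.333333=0.0476; V=1.000000+0.142857+0.047619=1.1905
k=3 load: inc=0.047619, refl=0.047619·0.142857=0.0068; V=1.142857+0.047619+0.006803=1.1973
k=4 src: inc=0.006803, refl=0.006803·0.333333=0.0023; V=1.190476+0.006803+0.002268=1.1995
k=5 load: inc=0.002268, refl=0.002268·0.142857=0.0003; V=1.197279+0.002268+0.000324=1.1999
k=6 src: inc=0.000324, refl=0.000324·0.333333=0.0001; V=1.199546+0.000324+0.000108=1.2000
k=7 load: inc=0.000108, refl=0.000108·0.142857=0.0000; V=1.199870+0.000108+0.000015=1.2000
k=8 src: inc=0.000015, refl=0.000015·0.333333=0.0000; V=1.199978+0.000015+0.000005=1.2000
k=9 load: inc=0.000005, refl=0.000005·0.142857=0.0000; V=1.199994+0.000005+0.000001=1.2000
k=10 src: inc=0.000001, refl=0.000001·0.333333=0.0000; V=1.199999+0.000001+0.000000=1.2000

0 0 source 1.0000
1 4 load 1.1429
2 8 source 1.1905
3 12 load 1.1973
4 16 source 1.1995
5 20 load 1.1999
6 24 source 1.2000
7 28 load 1.2000
8 32 source 1.2000
9 36 load 1.2000
10 40 source 1.2000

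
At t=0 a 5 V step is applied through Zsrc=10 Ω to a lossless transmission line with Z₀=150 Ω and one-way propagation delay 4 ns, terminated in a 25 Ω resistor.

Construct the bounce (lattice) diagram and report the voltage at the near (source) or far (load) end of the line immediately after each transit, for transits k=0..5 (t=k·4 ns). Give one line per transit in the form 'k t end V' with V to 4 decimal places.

0 0 source 4.6875
1 4 load 1.3393
2 8 source 4.2690
3 12 load 2.1763
4 16 source 4.0074
5 20 load 2.6995

Γ_L=-0.714286, Γ_S=-0.875000; launch V₁=5·150/160=4.687500
k=0 src: V=4.6875
k=1 load: inc=4.687500, refl=4.687500·-0.714286=-3.3482; V=0.000000+4.687500+-3.348214=1.3393
k=2 src: inc=-3.348214, refl=-3.348214·-0.875000=2.9297; V=4.687500+-3.348214+2.929688=4.2690
k=3 load: inc=2.929688, refl=2.929688·-0.714286=-2.0926; V=1.339286+2.929688+-2.092634=2.1763
k=4 src: inc=-2.092634, refl=-2.092634·-0.875000=1.8311; V=4.268973+-2.092634+1.831055=4.0074
k=5 load: inc=1.831055, refl=1.831055·-0.714286=-1.3079; V=2.176339+1.831055+-1.307896=2.6995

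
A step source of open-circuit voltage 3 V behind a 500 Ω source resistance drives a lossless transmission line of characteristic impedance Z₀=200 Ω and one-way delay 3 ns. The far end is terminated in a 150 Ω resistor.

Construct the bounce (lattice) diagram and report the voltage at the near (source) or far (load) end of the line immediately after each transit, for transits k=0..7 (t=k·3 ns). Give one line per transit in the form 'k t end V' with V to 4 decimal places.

Γ_L=-0.142857, Γ_S=0.428571; launch V₁=3·200/700=0.857143
k=0 src: V=0.8571
k=1 load: inc=0.857143, refl=0.857143·-0.142857=-0.1224; V=0.000000+0.857143+-0.122449=0.7347
k=2 src: inc=-0.122449, refl=-0.122449·0.428571=-0.0525; V=0.857143+-0.122449+-0.052478=0.6822
k=3 load: inc=-0.052478, refl=-0.052478·-0.142857=0.0075; V=0.734694+-0.052478+0.007497=0.6897
k=4 src: inc=0.007497, refl=0.007497·0.428571=0.0032; V=0.682216+0.007497+0.003213=0.6929
k=5 load: inc=0.003213, refl=0.003213·-0.142857=-0.0005; V=0.689713+0.003213+-0.000459=0.6925
k=6 src: inc=-0.000459, refl=-0.000459·0.428571=-0.0002; V=0.692926+-0.000459+-0.000197=0.6923
k=7 load: inc=-0.000197, refl=-0.000197·-0.142857=0.0000; V=0.692467+-0.000197+0.000028=0.6923

0 0 source 0.8571
1 3 load 0.7347
2 6 source 0.6822
3 9 load 0.6897
4 12 source 0.6929
5 15 load 0.6925
6 18 source 0.6923
7 21 load 0.6923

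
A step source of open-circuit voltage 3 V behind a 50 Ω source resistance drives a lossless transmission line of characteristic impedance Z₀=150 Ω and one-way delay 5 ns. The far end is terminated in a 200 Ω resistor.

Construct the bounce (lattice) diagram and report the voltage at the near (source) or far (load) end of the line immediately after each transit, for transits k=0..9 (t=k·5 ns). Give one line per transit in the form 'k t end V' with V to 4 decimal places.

0 0 source 2.2500
1 5 load 2.5714
2 10 source 2.4107
3 15 load 2.3878
4 20 source 2.3992
5 25 load 2.4009
6 30 source 2.4001
7 35 load 2.3999
8 40 source 2.4000
9 45 load 2.4000

Γ_L=0.142857, Γ_S=-0.500000; launch V₁=3·150/200=2.250000
k=0 src: V=2.2500
k=1 load: inc=2.250000, refl=2.250000·0.142857=0.3214; V=0.000000+2.250000+0.321429=2.5714
k=2 src: inc=0.321429, refl=0.321429·-0.500000=-0.1607; V=2.250000+0.321429+-0.160714=2.4107
k=3 load: inc=-0.160714, refl=-0.160714·0.142857=-0.0230; V=2.571429+-0.160714+-0.022959=2.3878
k=4 src: inc=-0.022959, refl=-0.022959·-0.500000=0.0115; V=2.410714+-0.022959+0.011480=2.3992
k=5 load: inc=0.011480, refl=0.011480·0.142857=0.0016; V=2.387755+0.011480+0.001640=2.4009
k=6 src: inc=0.001640, refl=0.001640·-0.500000=-0.0008; V=2.399235+0.001640+-0.000820=2.4001
k=7 load: inc=-0.000820, refl=-0.000820·0.142857=-0.0001; V=2.400875+-0.000820+-0.000117=2.3999
k=8 src: inc=-0.000117, refl=-0.000117·-0.500000=0.0001; V=2.400055+-0.000117+0.000059=2.4000
k=9 load: inc=0.000059, refl=0.000059·0.142857=0.0000; V=2.399938+0.000059+0.000008=2.4000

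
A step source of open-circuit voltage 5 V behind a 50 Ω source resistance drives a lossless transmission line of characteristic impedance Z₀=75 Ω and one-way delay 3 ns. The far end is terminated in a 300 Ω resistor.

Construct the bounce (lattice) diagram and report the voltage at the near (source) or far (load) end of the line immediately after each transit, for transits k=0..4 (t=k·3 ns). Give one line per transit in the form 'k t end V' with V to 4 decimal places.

0 0 source 3.0000
1 3 load 4.8000
2 6 source 4.4400
3 9 load 4.2240
4 12 source 4.2672

Γ_L=0.600000, Γ_S=-0.200000; launch V₁=5·75/125=3.000000
k=0 src: V=3.0000
k=1 load: inc=3.000000, refl=3.000000·0.600000=1.8000; V=0.000000+3.000000+1.800000=4.8000
k=2 src: inc=1.800000, refl=1.800000·-0.200000=-0.3600; V=3.000000+1.800000+-0.360000=4.4400
k=3 load: inc=-0.360000, refl=-0.360000·0.600000=-0.2160; V=4.800000+-0.360000+-0.216000=4.2240
k=4 src: inc=-0.216000, refl=-0.216000·-0.200000=0.0432; V=4.440000+-0.216000+0.043200=4.2672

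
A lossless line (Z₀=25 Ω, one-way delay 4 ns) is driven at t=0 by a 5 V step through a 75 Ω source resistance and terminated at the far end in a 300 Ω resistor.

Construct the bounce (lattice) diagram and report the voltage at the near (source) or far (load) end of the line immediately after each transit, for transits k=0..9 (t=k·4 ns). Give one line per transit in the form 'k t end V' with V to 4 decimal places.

0 0 source 1.2500
1 4 load 2.3077
2 8 source 2.8365
3 12 load 3.2840
4 16 source 3.5078
5 20 load 3.6971
6 24 source 3.7917
7 28 load 3.8718
8 32 source 3.9119
9 36 load 3.9458

Γ_L=0.846154, Γ_S=0.500000; launch V₁=5·25/100=1.250000
k=0 src: V=1.2500
k=1 load: inc=1.250000, refl=1.250000·0.846154=1.0577; V=0.000000+1.250000+1.057692=2.3077
k=2 src: inc=1.057692, refl=1.057692·0.500000=0.5288; V=1.250000+1.057692+0.528846=2.8365
k=3 load: inc=0.528846, refl=0.528846·0.846154=0.4475; V=2.307692+0.528846+0.447485=3.2840
k=4 src: inc=0.447485, refl=0.447485·0.500000=0.2237; V=2.836538+0.447485+0.223743=3.5078
k=5 load: inc=0.223743, refl=0.223743·0.846154=0.1893; V=3.284024+0.223743+0.189321=3.6971
k=6 src: inc=0.189321, refl=0.189321·0.500000=0.0947; V=3.507766+0.189321+0.094660=3.7917
k=7 load: inc=0.094660, refl=0.094660·0.846154=0.0801; V=3.697087+0.094660+0.080097=3.8718
k=8 src: inc=0.080097, refl=0.080097·0.500000=0.0400; V=3.791747+0.080097+0.040049=3.9119
k=9 load: inc=0.040049, refl=0.040049·0.846154=0.0339; V=3.871844+0.040049+0.033887=3.9458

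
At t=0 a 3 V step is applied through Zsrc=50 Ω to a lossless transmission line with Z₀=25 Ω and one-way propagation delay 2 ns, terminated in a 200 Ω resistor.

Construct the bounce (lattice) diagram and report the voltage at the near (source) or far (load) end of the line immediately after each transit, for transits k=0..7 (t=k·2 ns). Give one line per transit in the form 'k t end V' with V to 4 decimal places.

0 0 source 1.0000
1 2 load 1.7778
2 4 source 2.0370
3 6 load 2.2387
4 8 source 2.3059
5 10 load 2.3582
6 12 source 2.3756
7 14 load 2.3892

Γ_L=0.777778, Γ_S=0.333333; launch V₁=3·25/75=1.000000
k=0 src: V=1.0000
k=1 load: inc=1.000000, refl=1.000000·0.777778=0.7778; V=0.000000+1.000000+0.777778=1.7778
k=2 src: inc=0.777778, refl=0.777778·0.333333=0.2593; V=1.000000+0.777778+0.259259=2.0370
k=3 load: inc=0.259259, refl=0.259259·0.777778=0.2016; V=1.777778+0.259259+0.201646=2.2387
k=4 src: inc=0.201646, refl=0.201646·0.333333=0.0672; V=2.037037+0.201646+0.067215=2.3059
k=5 load: inc=0.067215, refl=0.067215·0.777778=0.0523; V=2.238683+0.067215+0.052279=2.3582
k=6 src: inc=0.052279, refl=0.052279·0.333333=0.0174; V=2.305898+0.052279+0.017426=2.3756
k=7 load: inc=0.017426, refl=0.017426·0.777778=0.0136; V=2.358177+0.017426+0.013554=2.3892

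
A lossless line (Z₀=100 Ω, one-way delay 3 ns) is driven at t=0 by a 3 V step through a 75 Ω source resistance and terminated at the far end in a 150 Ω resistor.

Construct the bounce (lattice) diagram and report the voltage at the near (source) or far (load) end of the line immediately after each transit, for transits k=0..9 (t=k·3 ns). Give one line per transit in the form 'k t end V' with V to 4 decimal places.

0 0 source 1.7143
1 3 load 2.0571
2 6 source 2.0082
3 9 load 1.9984
4 12 source 1.9998
5 15 load 2.0000
6 18 source 2.0000
7 21 load 2.0000
8 24 source 2.0000
9 27 load 2.0000

Γ_L=0.200000, Γ_S=-0.142857; launch V₁=3·100/175=1.714286
k=0 src: V=1.7143
k=1 load: inc=1.714286, refl=1.714286·0.200000=0.3429; V=0.000000+1.714286+0.342857=2.0571
k=2 src: inc=0.342857, refl=0.342857·-0.142857=-0.0490; V=1.714286+0.342857+-0.048980=2.0082
k=3 load: inc=-0.048980, refl=-0.048980·0.200000=-0.0098; V=2.057143+-0.048980+-0.009796=1.9984
k=4 src: inc=-0.009796, refl=-0.009796·-0.142857=0.0014; V=2.008163+-0.009796+0.001399=1.9998
k=5 load: inc=0.001399, refl=0.001399·0.200000=0.0003; V=1.998367+0.001399+0.000280=2.0000
k=6 src: inc=0.000280, refl=0.000280·-0.142857=-0.0000; V=1.999767+0.000280+-0.000040=2.0000
k=7 load: inc=-0.000040, refl=-0.000040·0.200000=-0.0000; V=2.000047+-0.000040+-0.000008=2.0000
k=8 src: inc=-0.000008, refl=-0.000008·-0.142857=0.0000; V=2.000007+-0.000008+0.000001=2.0000
k=9 load: inc=0.000001, refl=0.000001·0.200000=0.0000; V=1.999999+0.000001+0.000000=2.0000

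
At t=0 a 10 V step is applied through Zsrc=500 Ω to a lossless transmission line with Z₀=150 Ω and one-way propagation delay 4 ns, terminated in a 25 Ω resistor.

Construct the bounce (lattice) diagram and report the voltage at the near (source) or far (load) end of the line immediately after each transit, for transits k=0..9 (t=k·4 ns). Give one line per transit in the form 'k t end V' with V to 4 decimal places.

Γ_L=-0.714286, Γ_S=0.538462; launch V₁=10·150/650=2.307692
k=0 src: V=2.3077
k=1 load: inc=2.307692, refl=2.307692·-0.714286=-1.6484; V=0.000000+2.307692+-1.648352=0.6593
k=2 src: inc=-1.648352, refl=-1.648352·0.538462=-0.8876; V=2.307692+-1.648352+-0.887574=-0.2282
k=3 load: inc=-0.887574, refl=-0.887574·-0.714286=0.6340; V=0.659341+-0.887574+0.633981=0.4057
k=4 src: inc=0.633981, refl=0.633981·0.538462=0.3414; V=-0.228233+0.633981+0.341375=0.7471
k=5 load: inc=0.341375, refl=0.341375·-0.714286=-0.2438; V=0.405748+0.341375+-0.243839=0.5033
k=6 src: inc=-0.243839, refl=-0.243839·0.538462=-0.1313; V=0.747123+-0.243839+-0.131298=0.3720
k=7 load: inc=-0.131298, refl=-0.131298·-0.714286=0.0938; V=0.503284+-0.131298+0.093784=0.4658
k=8 src: inc=0.093784, refl=0.093784·0.538462=0.0505; V=0.371986+0.093784+0.050499=0.5163
k=9 load: inc=0.050499, refl=0.050499·-0.714286=-0.0361; V=0.465770+0.050499+-0.036071=0.4802

0 0 source 2.3077
1 4 load 0.6593
2 8 source -0.2282
3 12 load 0.4057
4 16 source 0.7471
5 20 load 0.5033
6 24 source 0.3720
7 28 load 0.4658
8 32 source 0.5163
9 36 load 0.4802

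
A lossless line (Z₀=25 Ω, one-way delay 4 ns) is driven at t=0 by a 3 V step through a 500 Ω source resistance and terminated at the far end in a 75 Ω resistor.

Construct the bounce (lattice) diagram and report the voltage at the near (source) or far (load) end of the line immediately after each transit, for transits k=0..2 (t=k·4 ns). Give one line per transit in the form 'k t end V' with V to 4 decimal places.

0 0 source 0.1429
1 4 load 0.2143
2 8 source 0.2789

Γ_L=0.500000, Γ_S=0.904762; launch V₁=3·25/525=0.142857
k=0 src: V=0.1429
k=1 load: inc=0.142857, refl=0.142857·0.500000=0.0714; V=0.000000+0.142857+0.071429=0.2143
k=2 src: inc=0.071429, refl=0.071429·0.904762=0.0646; V=0.142857+0.071429+0.064626=0.2789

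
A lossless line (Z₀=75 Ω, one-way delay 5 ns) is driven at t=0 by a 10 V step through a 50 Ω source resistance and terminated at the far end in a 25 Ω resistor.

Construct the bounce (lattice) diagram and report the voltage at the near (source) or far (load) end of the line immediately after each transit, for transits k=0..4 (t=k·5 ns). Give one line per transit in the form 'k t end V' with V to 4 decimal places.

0 0 source 6.0000
1 5 load 3.0000
2 10 source 3.6000
3 15 load 3.3000
4 20 source 3.3600

Γ_L=-0.500000, Γ_S=-0.200000; launch V₁=10·75/125=6.000000
k=0 src: V=6.0000
k=1 load: inc=6.000000, refl=6.000000·-0.500000=-3.0000; V=0.000000+6.000000+-3.000000=3.0000
k=2 src: inc=-3.000000, refl=-3.000000·-0.200000=0.6000; V=6.000000+-3.000000+0.600000=3.6000
k=3 load: inc=0.600000, refl=0.600000·-0.500000=-0.3000; V=3.000000+0.600000+-0.300000=3.3000
k=4 src: inc=-0.300000, refl=-0.300000·-0.200000=0.0600; V=3.600000+-0.300000+0.060000=3.3600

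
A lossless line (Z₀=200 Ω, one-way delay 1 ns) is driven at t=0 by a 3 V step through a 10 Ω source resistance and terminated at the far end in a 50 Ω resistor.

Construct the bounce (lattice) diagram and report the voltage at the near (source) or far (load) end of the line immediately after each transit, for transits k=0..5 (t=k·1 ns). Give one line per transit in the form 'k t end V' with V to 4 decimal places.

0 0 source 2.8571
1 1 load 1.1429
2 2 source 2.6939
3 3 load 1.7633
4 4 source 2.6052
5 5 load 2.1001

Γ_L=-0.600000, Γ_S=-0.904762; launch V₁=3·200/210=2.857143
k=0 src: V=2.8571
k=1 load: inc=2.857143, refl=2.857143·-0.600000=-1.7143; V=0.000000+2.857143+-1.714286=1.1429
k=2 src: inc=-1.714286, refl=-1.714286·-0.904762=1.5510; V=2.857143+-1.714286+1.551020=2.6939
k=3 load: inc=1.551020, refl=1.551020·-0.600000=-0.9306; V=1.142857+1.551020+-0.930612=1.7633
k=4 src: inc=-0.930612, refl=-0.930612·-0.904762=0.8420; V=2.693878+-0.930612+0.841983=2.6052
k=5 load: inc=0.841983, refl=0.841983·-0.600000=-0.5052; V=1.763265+0.841983+-0.505190=2.1001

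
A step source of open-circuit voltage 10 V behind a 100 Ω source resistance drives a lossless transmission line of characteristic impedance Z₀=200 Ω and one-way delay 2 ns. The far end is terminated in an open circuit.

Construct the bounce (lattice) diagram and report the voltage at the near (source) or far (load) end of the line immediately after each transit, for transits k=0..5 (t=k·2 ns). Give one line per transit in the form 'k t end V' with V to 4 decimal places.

0 0 source 6.6667
1 2 load 13.3333
2 4 source 11.1111
3 6 load 8.8889
4 8 source 9.6296
5 10 load 10.3704

Γ_L=1.000000, Γ_S=-0.333333; launch V₁=10·200/300=6.666667
k=0 src: V=6.6667
k=1 load: inc=6.666667, refl=6.666667·1.000000=6.6667; V=0.000000+6.666667+6.666667=13.3333
k=2 src: inc=6.666667, refl=6.666667·-0.333333=-2.2222; V=6.666667+6.666667+-2.222222=11.1111
k=3 load: inc=-2.222222, refl=-2.222222·1.000000=-2.2222; V=13.333333+-2.222222+-2.222222=8.8889
k=4 src: inc=-2.222222, refl=-2.222222·-0.333333=0.7407; V=11.111111+-2.222222+0.740741=9.6296
k=5 load: inc=0.740741, refl=0.740741·1.000000=0.7407; V=8.888889+0.740741+0.740741=10.3704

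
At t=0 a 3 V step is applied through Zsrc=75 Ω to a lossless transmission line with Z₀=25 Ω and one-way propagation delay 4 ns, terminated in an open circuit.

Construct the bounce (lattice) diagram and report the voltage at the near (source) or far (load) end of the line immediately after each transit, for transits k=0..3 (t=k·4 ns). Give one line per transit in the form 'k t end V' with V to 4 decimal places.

0 0 source 0.7500
1 4 load 1.5000
2 8 source 1.8750
3 12 load 2.2500

Γ_L=1.000000, Γ_S=0.500000; launch V₁=3·25/100=0.750000
k=0 src: V=0.7500
k=1 load: inc=0.750000, refl=0.750000·1.000000=0.7500; V=0.000000+0.750000+0.750000=1.5000
k=2 src: inc=0.750000, refl=0.750000·0.500000=0.3750; V=0.750000+0.750000+0.375000=1.8750
k=3 load: inc=0.375000, refl=0.375000·1.000000=0.3750; V=1.500000+0.375000+0.375000=2.2500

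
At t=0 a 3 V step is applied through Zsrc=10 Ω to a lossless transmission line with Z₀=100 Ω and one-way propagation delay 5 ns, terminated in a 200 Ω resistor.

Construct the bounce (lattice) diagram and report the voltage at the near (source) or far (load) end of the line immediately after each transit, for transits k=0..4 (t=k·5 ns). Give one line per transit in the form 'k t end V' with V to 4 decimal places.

0 0 source 2.7273
1 5 load 3.6364
2 10 source 2.8926
3 15 load 2.6446
4 20 source 2.8475

Γ_L=0.333333, Γ_S=-0.818182; launch V₁=3·100/110=2.727273
k=0 src: V=2.7273
k=1 load: inc=2.727273, refl=2.727273·0.333333=0.9091; V=0.000000+2.727273+0.909091=3.6364
k=2 src: inc=0.909091, refl=0.909091·-0.818182=-0.7438; V=2.727273+0.909091+-0.743802=2.8926
k=3 load: inc=-0.743802, refl=-0.743802·0.333333=-0.2479; V=3.636364+-0.743802+-0.247934=2.6446
k=4 src: inc=-0.247934, refl=-0.247934·-0.818182=0.2029; V=2.892562+-0.247934+0.202855=2.8475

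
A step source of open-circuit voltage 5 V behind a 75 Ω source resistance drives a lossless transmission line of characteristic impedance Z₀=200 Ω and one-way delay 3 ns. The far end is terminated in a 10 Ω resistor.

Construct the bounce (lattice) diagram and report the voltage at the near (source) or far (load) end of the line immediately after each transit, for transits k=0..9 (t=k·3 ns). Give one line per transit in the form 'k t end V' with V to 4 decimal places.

0 0 source 3.6364
1 3 load 0.3463
2 6 source 1.8418
3 9 load 0.4887
4 12 source 1.1038
5 15 load 0.5473
6 18 source 0.8003
7 21 load 0.5714
8 24 source 0.6754
9 27 load 0.5813

Γ_L=-0.904762, Γ_S=-0.454545; launch V₁=5·200/275=3.636364
k=0 src: V=3.6364
k=1 load: inc=3.636364, refl=3.636364·-0.904762=-3.2900; V=0.000000+3.636364+-3.290043=0.3463
k=2 src: inc=-3.290043, refl=-3.290043·-0.454545=1.4955; V=3.636364+-3.290043+1.495474=1.8418
k=3 load: inc=1.495474, refl=1.495474·-0.904762=-1.3530; V=0.346320+1.495474+-1.353048=0.4887
k=4 src: inc=-1.353048, refl=-1.353048·-0.454545=0.6150; V=1.841795+-1.353048+0.615022=1.1038
k=5 load: inc=0.615022, refl=0.615022·-0.904762=-0.5564; V=0.488746+0.615022+-0.556448=0.5473
k=6 src: inc=-0.556448, refl=-0.556448·-0.454545=0.2529; V=1.103768+-0.556448+0.252931=0.8003
k=7 load: inc=0.252931, refl=0.252931·-0.904762=-0.2288; V=0.547320+0.252931+-0.228842=0.5714
k=8 src: inc=-0.228842, refl=-0.228842·-0.454545=0.1040; V=0.800251+-0.228842+0.104019=0.6754
k=9 load: inc=0.104019, refl=0.104019·-0.904762=-0.0941; V=0.571409+0.104019+-0.094113=0.5813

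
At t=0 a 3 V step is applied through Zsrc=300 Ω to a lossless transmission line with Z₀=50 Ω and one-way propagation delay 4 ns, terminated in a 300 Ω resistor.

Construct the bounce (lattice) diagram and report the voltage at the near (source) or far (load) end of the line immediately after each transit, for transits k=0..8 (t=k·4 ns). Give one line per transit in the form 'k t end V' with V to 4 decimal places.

0 0 source 0.4286
1 4 load 0.7347
2 8 source 0.9534
3 12 load 1.1095
4 16 source 1.2211
5 20 load 1.3008
6 24 source 1.3577
7 28 load 1.3984
8 32 source 1.4274

Γ_L=0.714286, Γ_S=0.714286; launch V₁=3·50/350=0.428571
k=0 src: V=0.4286
k=1 load: inc=0.428571, refl=0.428571·0.714286=0.3061; V=0.000000+0.428571+0.306122=0.7347
k=2 src: inc=0.306122, refl=0.306122·0.714286=0.2187; V=0.428571+0.306122+0.218659=0.9534
k=3 load: inc=0.218659, refl=0.218659·0.714286=0.1562; V=0.734694+0.218659+0.156185=1.1095
k=4 src: inc=0.156185, refl=0.156185·0.714286=0.1116; V=0.953353+0.156185+0.111561=1.2211
k=5 load: inc=0.111561, refl=0.111561·0.714286=0.0797; V=1.109538+0.111561+0.079686=1.3008
k=6 src: inc=0.079686, refl=0.079686·0.714286=0.0569; V=1.221098+0.079686+0.056919=1.3577
k=7 load: inc=0.056919, refl=0.056919·0.714286=0.0407; V=1.300785+0.056919+0.040656=1.3984
k=8 src: inc=0.040656, refl=0.040656·0.714286=0.0290; V=1.357703+0.040656+0.029040=1.4274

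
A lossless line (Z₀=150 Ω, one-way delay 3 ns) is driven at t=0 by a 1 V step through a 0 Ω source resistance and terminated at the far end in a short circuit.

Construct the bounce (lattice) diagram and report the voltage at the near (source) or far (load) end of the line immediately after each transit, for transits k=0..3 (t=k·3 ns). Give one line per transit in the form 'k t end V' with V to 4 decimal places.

Γ_L=-1.000000, Γ_S=-1.000000; launch V₁=1·150/150=1.000000
k=0 src: V=1.0000
k=1 load: inc=1.000000, refl=1.000000·-1.000000=-1.0000; V=0.000000+1.000000+-1.000000=0.0000
k=2 src: inc=-1.000000, refl=-1.000000·-1.000000=1.0000; V=1.000000+-1.000000+1.000000=1.0000
k=3 load: inc=1.000000, refl=1.000000·-1.000000=-1.0000; V=0.000000+1.000000+-1.000000=0.0000

0 0 source 1.0000
1 3 load 0.0000
2 6 source 1.0000
3 9 load 0.0000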